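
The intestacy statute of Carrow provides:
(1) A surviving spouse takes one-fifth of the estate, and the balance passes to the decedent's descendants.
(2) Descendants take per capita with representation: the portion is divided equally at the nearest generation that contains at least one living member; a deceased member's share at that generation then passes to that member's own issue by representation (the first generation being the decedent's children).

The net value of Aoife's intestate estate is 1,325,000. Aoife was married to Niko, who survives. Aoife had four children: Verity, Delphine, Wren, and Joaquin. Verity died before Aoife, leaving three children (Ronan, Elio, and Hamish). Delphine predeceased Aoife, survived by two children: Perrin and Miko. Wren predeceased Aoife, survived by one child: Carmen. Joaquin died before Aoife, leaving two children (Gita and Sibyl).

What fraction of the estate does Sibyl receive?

Niko takes one-fifth of 1,325,000 = 265,000. The remaining 1,060,000 passes to the descendants.
No child survives, so the initial division is made at the grandchildren's generation.
The descendants' portion (1,060,000) is divided into 8 shares of 132,500: Ronan, Elio, Hamish, Perrin, Miko, Carmen, Gita, and Sibyl each take 132,500.

Sibyl receives 1/10 of the estate.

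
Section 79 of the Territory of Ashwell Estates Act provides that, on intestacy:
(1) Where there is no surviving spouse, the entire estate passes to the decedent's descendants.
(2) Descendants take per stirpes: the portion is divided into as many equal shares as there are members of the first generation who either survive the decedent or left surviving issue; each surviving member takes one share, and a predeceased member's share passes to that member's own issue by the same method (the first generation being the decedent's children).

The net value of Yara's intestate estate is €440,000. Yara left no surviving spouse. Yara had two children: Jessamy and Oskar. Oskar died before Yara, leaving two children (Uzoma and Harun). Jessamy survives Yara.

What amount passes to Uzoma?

The entire €440,000 passes to the descendants.
That amount (€440,000) is divided into 2 shares of €220,000: Jessamy takes €220,000; Oskar's €220,000 share passes to Oskar's issue.
Oskar's share (€220,000) is divided into 2 shares of €110,000: Uzoma and Harun each take €110,000.

Uzoma receives €110,000.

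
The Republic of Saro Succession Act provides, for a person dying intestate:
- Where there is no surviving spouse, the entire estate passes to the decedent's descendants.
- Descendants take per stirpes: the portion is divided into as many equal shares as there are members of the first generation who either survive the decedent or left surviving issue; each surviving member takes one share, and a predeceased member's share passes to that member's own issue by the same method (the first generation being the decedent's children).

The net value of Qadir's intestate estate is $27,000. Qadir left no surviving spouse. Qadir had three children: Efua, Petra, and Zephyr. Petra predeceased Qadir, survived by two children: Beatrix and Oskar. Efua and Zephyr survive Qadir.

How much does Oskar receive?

The entire $27,000 passes to the descendants.
That amount ($27,000) is divided into 3 shares of $9,000: Efua and Zephyr each take $9,000; Petra's $9,000 share passes to Petra's issue.
Petra's share ($9,000) is divided into 2 shares of $4,500: Beatrix and Oskar each take $4,500.

Oskar receives $4,500.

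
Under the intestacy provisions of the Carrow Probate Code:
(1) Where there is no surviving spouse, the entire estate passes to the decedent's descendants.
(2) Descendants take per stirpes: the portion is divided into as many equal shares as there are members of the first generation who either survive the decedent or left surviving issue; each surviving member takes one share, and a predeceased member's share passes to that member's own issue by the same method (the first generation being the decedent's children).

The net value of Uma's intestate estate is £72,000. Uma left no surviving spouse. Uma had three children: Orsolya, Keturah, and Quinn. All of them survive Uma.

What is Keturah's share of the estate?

The entire £72,000 passes to the descendants.
That amount (£72,000) is divided into 3 shares of £24,000: Orsolya, Keturah, and Quinn each take £24,000.

Keturah receives £24,000.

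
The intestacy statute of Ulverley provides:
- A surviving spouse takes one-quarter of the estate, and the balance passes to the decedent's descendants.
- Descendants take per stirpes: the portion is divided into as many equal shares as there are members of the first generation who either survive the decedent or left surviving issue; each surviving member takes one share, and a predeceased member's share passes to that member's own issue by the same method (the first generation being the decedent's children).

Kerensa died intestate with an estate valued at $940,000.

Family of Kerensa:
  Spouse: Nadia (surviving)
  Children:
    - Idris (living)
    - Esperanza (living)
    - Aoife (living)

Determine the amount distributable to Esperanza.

Esperanza receives $235,000.

Nadia takes one-quarter of $940,000 = $235,000. The remaining $705,000 passes to the descendants.
The descendants' portion ($705,000) is divided into 3 shares of $235,000: Idris, Esperanza, and Aoife each take $235,000.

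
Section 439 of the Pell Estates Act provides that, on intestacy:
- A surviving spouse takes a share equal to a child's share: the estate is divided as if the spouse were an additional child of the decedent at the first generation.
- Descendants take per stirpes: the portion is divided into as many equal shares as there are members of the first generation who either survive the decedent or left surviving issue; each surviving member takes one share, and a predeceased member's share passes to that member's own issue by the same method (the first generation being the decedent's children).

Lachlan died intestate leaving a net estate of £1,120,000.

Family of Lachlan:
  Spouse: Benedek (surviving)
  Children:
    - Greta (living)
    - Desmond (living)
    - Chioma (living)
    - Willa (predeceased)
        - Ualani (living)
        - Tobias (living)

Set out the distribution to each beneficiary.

The spouse counts as an additional share at the children's level, so there are 5 primary shares of £224,000. Benedek takes one such share (£224,000).
The children's combined portion (£896,000) is divided into 4 shares of £224,000: Greta, Desmond, and Chioma each take £224,000; Willa's £224,000 share passes to Willa's issue.
Willa's share (£224,000) is divided into 2 shares of £112,000: Ualani and Tobias each take £112,000.

Benedek: £224,000; Greta: £224,000; Desmond: £224,000; Chioma: £224,000; Ualani: £112,000; Tobias: £112,000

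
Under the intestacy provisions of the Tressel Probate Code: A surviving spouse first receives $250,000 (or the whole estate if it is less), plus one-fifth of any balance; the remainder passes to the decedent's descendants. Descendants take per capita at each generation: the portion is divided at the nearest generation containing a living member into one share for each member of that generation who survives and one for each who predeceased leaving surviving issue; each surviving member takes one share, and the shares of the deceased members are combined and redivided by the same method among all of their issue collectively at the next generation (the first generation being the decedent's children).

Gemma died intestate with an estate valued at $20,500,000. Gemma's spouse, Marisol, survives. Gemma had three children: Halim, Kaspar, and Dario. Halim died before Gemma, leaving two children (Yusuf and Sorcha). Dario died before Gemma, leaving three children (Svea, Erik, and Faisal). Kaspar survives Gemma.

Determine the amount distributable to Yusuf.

Marisol first takes $250,000, leaving a balance of $20,250,000. Marisol then takes one-fifth of the balance ($4,050,000), for a total of $4,300,000. The remaining $16,200,000 passes to the descendants.
The descendants' portion ($16,200,000) is divided at the children's generation into 3 shares of $5,400,000. Kaspar takes $5,400,000. The 2 shares of the deceased (Halim and Dario) are combined into a pool of $10,800,000.
That pool ($10,800,000) is divided at the grandchildren's generation equally among Yusuf, Sorcha, Svea, Erik, and Faisal: $2,160,000 each.

Yusuf receives $2,160,000.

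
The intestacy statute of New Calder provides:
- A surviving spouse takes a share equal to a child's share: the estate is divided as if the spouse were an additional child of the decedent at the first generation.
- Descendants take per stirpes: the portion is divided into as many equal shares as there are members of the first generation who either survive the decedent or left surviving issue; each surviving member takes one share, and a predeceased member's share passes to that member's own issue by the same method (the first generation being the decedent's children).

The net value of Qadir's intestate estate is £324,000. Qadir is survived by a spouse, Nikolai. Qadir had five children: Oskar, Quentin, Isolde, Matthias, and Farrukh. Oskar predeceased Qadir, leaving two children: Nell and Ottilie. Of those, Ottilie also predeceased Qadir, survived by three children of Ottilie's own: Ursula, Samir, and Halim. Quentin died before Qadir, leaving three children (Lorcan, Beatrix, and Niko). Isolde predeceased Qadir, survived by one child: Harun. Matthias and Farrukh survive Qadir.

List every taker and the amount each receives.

Nikolai: £54,000; Nell: £27,000; Ursula: £9,000; Samir: £9,000; Halim: £9,000; Lorcan: £18,000; Beatrix: £18,000; Niko: £18,000; Harun: £54,000; Matthias: £54,000; Farrukh: £54,000

The spouse counts as an additional share at the children's level, so there are 6 primary shares of £54,000. Nikolai takes one such share (£54,000).
The children's combined portion (£270,000) is divided into 5 shares of £54,000: Matthias and Farrukh each take £54,000; Oskar's £54,000 share passes to Oskar's issue; Quentin's £54,000 share passes to Quentin's issue; Isolde's £54,000 share passes to Isolde's issue.
Oskar's share (£54,000) is divided into 2 shares of £27,000: Nell takes £27,000; Ottilie's £27,000 share passes to Ottilie's issue.
Ottilie's share (£27,000) is divided into 3 shares of £9,000: Ursula, Samir, and Halim each take £9,000.
Quentin's share (£54,000) is divided into 3 shares of £18,000: Lorcan, Beatrix, and Niko each take £18,000.
Isolde's share (£54,000) passes entirely to Harun.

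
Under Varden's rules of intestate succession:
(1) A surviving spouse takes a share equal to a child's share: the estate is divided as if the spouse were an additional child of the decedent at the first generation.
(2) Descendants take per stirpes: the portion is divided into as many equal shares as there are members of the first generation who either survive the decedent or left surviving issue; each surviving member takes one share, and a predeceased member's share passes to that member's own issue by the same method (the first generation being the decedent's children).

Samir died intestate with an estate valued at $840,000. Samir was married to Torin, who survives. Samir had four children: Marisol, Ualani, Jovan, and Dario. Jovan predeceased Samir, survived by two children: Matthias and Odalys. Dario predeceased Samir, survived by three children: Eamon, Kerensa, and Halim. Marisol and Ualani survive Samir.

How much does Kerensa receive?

Kerensa receives $56,000.

The spouse counts as an additional share at the children's level, so there are 5 primary shares of $168,000. Torin takes one such share ($168,000).
The children's combined portion ($672,000) is divided into 4 shares of $168,000: Marisol and Ualani each take $168,000; Jovan's $168,000 share passes to Jovan's issue; Dario's $168,000 share passes to Dario's issue.
Jovan's share ($168,000) is divided into 2 shares of $84,000: Matthias and Odalys each take $84,000.
Dario's share ($168,000) is divided into 3 shares of $56,000: Eamon, Kerensa, and Halim each take $56,000.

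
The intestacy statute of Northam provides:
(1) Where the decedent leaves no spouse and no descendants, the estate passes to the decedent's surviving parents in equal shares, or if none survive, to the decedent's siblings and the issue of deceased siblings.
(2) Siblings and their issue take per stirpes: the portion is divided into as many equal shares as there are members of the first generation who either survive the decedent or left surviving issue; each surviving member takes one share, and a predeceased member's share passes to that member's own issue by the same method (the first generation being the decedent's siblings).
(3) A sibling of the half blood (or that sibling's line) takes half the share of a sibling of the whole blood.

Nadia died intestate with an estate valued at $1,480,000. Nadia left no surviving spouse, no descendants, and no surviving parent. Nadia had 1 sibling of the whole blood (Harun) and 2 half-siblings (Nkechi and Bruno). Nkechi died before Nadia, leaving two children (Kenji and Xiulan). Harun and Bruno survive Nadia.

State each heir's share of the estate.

Kenji: $185,000; Xiulan: $185,000; Harun: $740,000; Bruno: $370,000

The entire $1,480,000 passes to the siblings and their issue.
Counting each half-blood sibling's line as half a unit, there are 2 units in $1,480,000, so one unit is $740,000. Whole-blood lines (Harun) take $740,000 each; half-blood lines (Nkechi and Bruno) take $370,000 each.
Nkechi's share ($370,000) is divided into 2 shares of $185,000: Kenji and Xiulan each take $185,000.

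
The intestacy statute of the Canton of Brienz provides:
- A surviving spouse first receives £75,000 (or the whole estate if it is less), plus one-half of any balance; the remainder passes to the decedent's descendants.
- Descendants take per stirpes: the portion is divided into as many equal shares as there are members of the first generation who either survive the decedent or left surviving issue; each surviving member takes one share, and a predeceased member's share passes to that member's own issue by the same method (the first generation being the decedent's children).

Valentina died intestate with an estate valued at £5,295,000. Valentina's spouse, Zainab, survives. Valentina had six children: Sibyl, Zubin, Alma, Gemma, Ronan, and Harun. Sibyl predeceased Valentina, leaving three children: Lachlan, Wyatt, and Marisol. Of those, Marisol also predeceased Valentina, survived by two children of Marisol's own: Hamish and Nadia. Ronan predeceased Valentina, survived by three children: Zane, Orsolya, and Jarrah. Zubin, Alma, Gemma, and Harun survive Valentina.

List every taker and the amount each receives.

Zainab first takes £75,000, leaving a balance of £5,220,000. Zainab then takes one-half of the balance (£2,610,000), for a total of £2,685,000. The remaining £2,610,000 passes to the descendants.
The descendants' portion (£2,610,000) is divided into 6 shares of £435,000: Zubin, Alma, Gemma, and Harun each take £435,000; Sibyl's £435,000 share passes to Sibyl's issue; Ronan's £435,000 share passes to Ronan's issue.
Sibyl's share (£435,000) is divided into 3 shares of £145,000: Lachlan and Wyatt each take £145,000; Marisol's £145,000 share passes to Marisol's issue.
Marisol's share (£145,000) is divided into 2 shares of £72,500: Hamish and Nadia each take £72,500.
Ronan's share (£435,000) is divided into 3 shares of £145,000: Zane, Orsolya, and Jarrah each take £145,000.

Zainab: £2,685,000; Lachlan: £145,000; Wyatt: £145,000; Hamish: £72,500; Nadia: £72,500; Zubin: £435,000; Alma: £435,000; Gemma: £435,000; Zane: £145,000; Orsolya: £145,000; Jarrah: £145,000; Harun: £435,000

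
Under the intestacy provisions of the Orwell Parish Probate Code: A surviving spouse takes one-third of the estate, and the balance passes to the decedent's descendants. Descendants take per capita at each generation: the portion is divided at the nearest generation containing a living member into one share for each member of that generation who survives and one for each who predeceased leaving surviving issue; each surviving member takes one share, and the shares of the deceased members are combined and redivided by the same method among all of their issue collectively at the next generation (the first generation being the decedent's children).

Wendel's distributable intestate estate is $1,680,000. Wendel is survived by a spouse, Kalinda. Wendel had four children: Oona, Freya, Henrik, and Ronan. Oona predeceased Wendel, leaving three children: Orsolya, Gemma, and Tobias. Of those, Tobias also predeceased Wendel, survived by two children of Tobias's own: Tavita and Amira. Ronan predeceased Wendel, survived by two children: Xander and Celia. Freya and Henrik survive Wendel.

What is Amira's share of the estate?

Kalinda takes one-third of $1,680,000 = $560,000. The remaining $1,120,000 passes to the descendants.
The descendants' portion ($1,120,000) is divided at the children's generation into 4 shares of $280,000. Freya and Henrik each take $280,000. The 2 shares of the deceased (Oona and Ronan) are combined into a pool of $560,000.
That pool ($560,000) is divided at the grandchildren's generation into 5 shares of $112,000. Orsolya, Gemma, Xander, and Celia each take $112,000. The remaining share for the deceased Tobias ($112,000) is carried to the next generation.
That pool ($112,000) is divided at the great-grandchildren's generation equally among Tavita and Amira: $56,000 each.

Amira receives $56,000.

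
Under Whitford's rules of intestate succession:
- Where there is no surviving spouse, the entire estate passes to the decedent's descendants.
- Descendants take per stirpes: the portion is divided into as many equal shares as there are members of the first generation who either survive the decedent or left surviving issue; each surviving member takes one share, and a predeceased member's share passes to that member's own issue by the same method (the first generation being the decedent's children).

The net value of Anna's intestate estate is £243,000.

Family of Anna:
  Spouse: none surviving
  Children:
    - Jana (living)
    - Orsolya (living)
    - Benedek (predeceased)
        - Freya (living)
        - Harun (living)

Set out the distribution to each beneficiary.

Jana: £81,000; Orsolya: £81,000; Freya: £40,500; Harun: £40,500

The entire £243,000 passes to the descendants.
That amount (£243,000) is divided into 3 shares of £81,000: Jana and Orsolya each take £81,000; Benedek's £81,000 share passes to Benedek's issue.
Benedek's share (£81,000) is divided into 2 shares of £40,500: Freya and Harun each take £40,500.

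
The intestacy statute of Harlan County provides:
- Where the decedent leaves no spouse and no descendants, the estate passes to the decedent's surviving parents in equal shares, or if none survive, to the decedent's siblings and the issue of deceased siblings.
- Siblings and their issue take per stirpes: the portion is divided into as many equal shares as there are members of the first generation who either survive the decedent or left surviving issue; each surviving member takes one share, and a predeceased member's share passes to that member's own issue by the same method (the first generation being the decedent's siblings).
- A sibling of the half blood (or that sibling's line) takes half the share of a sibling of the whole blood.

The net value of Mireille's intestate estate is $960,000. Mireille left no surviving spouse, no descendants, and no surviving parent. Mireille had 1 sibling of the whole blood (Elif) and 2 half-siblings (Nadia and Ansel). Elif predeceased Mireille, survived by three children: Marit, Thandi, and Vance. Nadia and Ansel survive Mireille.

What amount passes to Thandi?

The entire $960,000 passes to the siblings and their issue.
Counting each half-blood sibling's line as half a unit, there are 2 units in $960,000, so one unit is $480,000. Whole-blood lines (Elif) take $480,000 each; half-blood lines (Nadia and Ansel) take $240,000 each.
Elif's share ($480,000) is divided into 3 shares of $160,000: Marit, Thandi, and Vance each take $160,000.

Thandi receives $160,000.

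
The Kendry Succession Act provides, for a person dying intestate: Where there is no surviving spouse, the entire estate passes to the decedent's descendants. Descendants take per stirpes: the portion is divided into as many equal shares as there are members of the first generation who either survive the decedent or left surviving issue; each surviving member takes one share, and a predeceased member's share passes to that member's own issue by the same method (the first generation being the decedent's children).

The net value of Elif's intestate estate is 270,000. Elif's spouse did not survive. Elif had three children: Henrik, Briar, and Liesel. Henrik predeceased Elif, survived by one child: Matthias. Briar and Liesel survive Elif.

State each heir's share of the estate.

The entire 270,000 passes to the descendants.
That amount (270,000) is divided into 3 shares of 90,000: Briar and Liesel each take 90,000; Henrik's 90,000 share passes to Henrik's issue.
Henrik's share (90,000) passes entirely to Matthias.

Matthias: 90,000; Briar: 90,000; Liesel: 90,000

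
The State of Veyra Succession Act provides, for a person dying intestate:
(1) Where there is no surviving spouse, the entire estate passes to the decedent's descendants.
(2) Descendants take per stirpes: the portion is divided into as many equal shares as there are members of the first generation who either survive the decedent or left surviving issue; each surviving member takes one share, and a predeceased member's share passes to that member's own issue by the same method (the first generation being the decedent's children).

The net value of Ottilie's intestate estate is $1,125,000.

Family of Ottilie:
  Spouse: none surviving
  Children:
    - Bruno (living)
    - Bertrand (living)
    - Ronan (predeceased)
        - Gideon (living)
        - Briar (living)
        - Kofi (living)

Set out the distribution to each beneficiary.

Bruno: $375,000; Bertrand: $375,000; Gideon: $125,000; Briar: $125,000; Kofi: $125,000

The entire $1,125,000 passes to the descendants.
That amount ($1,125,000) is divided into 3 shares of $375,000: Bruno and Bertrand each take $375,000; Ronan's $375,000 share passes to Ronan's issue.
Ronan's share ($375,000) is divided into 3 shares of $125,000: Gideon, Briar, and Kofi each take $125,000.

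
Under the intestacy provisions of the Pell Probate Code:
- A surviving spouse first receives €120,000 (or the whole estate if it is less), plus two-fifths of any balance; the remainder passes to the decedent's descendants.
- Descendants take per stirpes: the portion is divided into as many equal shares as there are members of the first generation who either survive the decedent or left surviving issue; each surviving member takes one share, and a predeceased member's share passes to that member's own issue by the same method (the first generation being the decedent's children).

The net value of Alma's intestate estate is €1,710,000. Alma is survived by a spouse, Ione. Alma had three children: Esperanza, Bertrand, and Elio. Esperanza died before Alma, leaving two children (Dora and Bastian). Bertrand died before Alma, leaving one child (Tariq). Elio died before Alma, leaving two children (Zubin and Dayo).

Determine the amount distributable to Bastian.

Bastian receives €159,000.

Ione first takes €120,000, leaving a balance of €1,590,000. Ione then takes two-fifths of the balance (€636,000), for a total of €756,000. The remaining €954,000 passes to the descendants.
The descendants' portion (€954,000) is divided into 3 shares of €318,000: Esperanza's €318,000 share passes to Esperanza's issue; Bertrand's €318,000 share passes to Bertrand's issue; Elio's €318,000 share passes to Elio's issue.
Esperanza's share (€318,000) is divided into 2 shares of €159,000: Dora and Bastian each take €159,000.
Bertrand's share (€318,000) passes entirely to Tariq.
Elio's share (€318,000) is divided into 2 shares of €159,000: Zubin and Dayo each take €159,000.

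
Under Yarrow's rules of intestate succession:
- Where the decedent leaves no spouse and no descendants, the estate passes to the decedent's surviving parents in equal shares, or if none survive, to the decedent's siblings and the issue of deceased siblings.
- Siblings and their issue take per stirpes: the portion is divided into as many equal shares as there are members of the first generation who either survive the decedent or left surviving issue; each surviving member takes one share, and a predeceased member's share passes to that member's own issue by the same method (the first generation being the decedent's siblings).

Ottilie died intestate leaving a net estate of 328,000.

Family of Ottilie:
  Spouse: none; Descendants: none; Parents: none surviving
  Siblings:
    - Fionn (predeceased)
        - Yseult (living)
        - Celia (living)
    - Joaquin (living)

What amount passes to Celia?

Celia receives 82,000.

The entire 328,000 passes to the siblings and their issue.
That amount (328,000) is divided into 2 shares of 164,000: Joaquin takes 164,000; Fionn's 164,000 share passes to Fionn's issue.
Fionn's share (164,000) is divided into 2 shares of 82,000: Yseult and Celia each take 82,000.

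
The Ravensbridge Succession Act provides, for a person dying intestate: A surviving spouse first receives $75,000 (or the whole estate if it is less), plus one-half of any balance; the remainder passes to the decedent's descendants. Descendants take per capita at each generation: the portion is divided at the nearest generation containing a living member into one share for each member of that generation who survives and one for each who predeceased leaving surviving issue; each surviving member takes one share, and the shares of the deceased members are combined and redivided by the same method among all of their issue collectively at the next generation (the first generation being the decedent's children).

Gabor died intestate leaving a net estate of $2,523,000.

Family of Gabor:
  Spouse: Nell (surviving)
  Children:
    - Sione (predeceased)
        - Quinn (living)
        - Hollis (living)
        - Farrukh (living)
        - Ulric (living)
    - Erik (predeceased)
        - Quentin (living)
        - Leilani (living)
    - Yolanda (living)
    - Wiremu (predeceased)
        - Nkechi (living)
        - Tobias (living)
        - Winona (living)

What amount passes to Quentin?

Nell first takes $75,000, leaving a balance of $2,448,000. Nell then takes one-half of the balance ($1,224,000), for a total of $1,299,000. The remaining $1,224,000 passes to the descendants.
The descendants' portion ($1,224,000) is divided at the children's generation into 4 shares of $306,000. Yolanda takes $306,000. The 3 shares of the deceased (Sione, Erik, and Wiremu) are combined into a pool of $918,000.
That pool ($918,000) is divided at the grandchildren's generation equally among Quinn, Hollis, Farrukh, Ulric, Quentin, Leilani, Nkechi, Tobias, and Winona: $102,000 each.

Quentin receives $102,000.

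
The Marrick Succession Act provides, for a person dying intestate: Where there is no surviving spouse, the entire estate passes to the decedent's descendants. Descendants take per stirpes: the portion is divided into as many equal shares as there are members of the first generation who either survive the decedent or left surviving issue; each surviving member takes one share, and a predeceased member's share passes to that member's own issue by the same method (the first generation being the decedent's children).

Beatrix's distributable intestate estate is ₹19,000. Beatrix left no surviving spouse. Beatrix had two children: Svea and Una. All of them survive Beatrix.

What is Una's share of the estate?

Una receives ₹9,500.

The entire ₹19,000 passes to the descendants.
That amount (₹19,000) is divided into 2 shares of ₹9,500: Svea and Una each take ₹9,500.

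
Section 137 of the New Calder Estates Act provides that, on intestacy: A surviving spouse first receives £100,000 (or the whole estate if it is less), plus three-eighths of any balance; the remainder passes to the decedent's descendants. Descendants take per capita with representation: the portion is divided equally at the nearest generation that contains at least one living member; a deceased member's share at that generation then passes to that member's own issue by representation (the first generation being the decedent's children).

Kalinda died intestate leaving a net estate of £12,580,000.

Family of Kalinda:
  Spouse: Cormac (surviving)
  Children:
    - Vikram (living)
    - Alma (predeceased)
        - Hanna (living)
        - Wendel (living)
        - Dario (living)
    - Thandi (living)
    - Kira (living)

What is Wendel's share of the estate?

Cormac first takes £100,000, leaving a balance of £12,480,000. Cormac then takes three-eighths of the balance (£4,680,000), for a total of £4,780,000. The remaining £7,800,000 passes to the descendants.
The descendants' portion (£7,800,000) is divided into 4 shares of £1,950,000: Vikram, Thandi, and Kira each take £1,950,000; Alma's £1,950,000 share passes to Alma's issue.
Alma's share (£1,950,000) is divided into 3 shares of £650,000: Hanna, Wendel, and Dario each take £650,000.

Wendel receives £650,000.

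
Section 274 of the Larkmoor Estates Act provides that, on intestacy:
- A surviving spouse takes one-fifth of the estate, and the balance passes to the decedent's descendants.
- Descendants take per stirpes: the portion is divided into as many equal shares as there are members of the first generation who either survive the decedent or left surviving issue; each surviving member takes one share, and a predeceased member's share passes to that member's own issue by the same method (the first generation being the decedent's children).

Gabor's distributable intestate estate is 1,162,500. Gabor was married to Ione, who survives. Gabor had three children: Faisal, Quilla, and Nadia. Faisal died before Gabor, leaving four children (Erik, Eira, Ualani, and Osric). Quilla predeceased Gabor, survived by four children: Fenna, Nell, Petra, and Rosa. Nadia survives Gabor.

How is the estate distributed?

Ione: 232,500; Erik: 77,500; Eira: 77,500; Ualani: 77,500; Osric: 77,500; Fenna: 77,500; Nell: 77,500; Petra: 77,500; Rosa: 77,500; Nadia: 310,000

Ione takes one-fifth of 1,162,500 = 232,500. The remaining 930,000 passes to the descendants.
The descendants' portion (930,000) is divided into 3 shares of 310,000: Nadia takes 310,000; Faisal's 310,000 share passes to Faisal's issue; Quilla's 310,000 share passes to Quilla's issue.
Faisal's share (310,000) is divided into 4 shares of 77,500: Erik, Eira, Ualani, and Osric each take 77,500.
Quilla's share (310,000) is divided into 4 shares of 77,500: Fenna, Nell, Petra, and Rosa each take 77,500.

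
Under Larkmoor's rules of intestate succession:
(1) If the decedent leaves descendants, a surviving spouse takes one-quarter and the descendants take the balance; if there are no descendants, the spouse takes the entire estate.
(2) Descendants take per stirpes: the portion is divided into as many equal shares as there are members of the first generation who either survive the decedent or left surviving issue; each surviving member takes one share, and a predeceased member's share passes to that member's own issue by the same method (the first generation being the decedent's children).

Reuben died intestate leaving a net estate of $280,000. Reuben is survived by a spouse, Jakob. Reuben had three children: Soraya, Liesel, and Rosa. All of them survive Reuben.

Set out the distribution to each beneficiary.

Jakob: $70,000; Soraya: $70,000; Liesel: $70,000; Rosa: $70,000

Jakob takes one-quarter of $280,000 = $70,000. The remaining $210,000 passes to the descendants.
The descendants' portion ($210,000) is divided into 3 shares of $70,000: Soraya, Liesel, and Rosa each take $70,000.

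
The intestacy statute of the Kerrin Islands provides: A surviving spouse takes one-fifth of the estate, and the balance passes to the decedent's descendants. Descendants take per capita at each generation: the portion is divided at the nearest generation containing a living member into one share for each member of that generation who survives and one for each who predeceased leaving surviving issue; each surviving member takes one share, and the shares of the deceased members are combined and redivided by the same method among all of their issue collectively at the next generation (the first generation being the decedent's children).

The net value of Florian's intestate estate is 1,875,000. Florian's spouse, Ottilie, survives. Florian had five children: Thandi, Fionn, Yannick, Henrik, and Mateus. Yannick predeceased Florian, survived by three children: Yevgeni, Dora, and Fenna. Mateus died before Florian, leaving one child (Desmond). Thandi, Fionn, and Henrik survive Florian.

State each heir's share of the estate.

Ottilie takes one-fifth of 1,875,000 = 375,000. The remaining 1,500,000 passes to the descendants.
The descendants' portion (1,500,000) is divided at the children's generation into 5 shares of 300,000. Thandi, Fionn, and Henrik each take 300,000. The 2 shares of the deceased (Yannick and Mateus) are combined into a pool of 600,000.
That pool (600,000) is divided at the grandchildren's generation equally among Yevgeni, Dora, Fenna, and Desmond: 150,000 each.

Ottilie: 375,000; Thandi: 300,000; Fionn: 300,000; Yevgeni: 150,000; Dora: 150,000; Fenna: 150,000; Henrik: 300,000; Desmond: 150,000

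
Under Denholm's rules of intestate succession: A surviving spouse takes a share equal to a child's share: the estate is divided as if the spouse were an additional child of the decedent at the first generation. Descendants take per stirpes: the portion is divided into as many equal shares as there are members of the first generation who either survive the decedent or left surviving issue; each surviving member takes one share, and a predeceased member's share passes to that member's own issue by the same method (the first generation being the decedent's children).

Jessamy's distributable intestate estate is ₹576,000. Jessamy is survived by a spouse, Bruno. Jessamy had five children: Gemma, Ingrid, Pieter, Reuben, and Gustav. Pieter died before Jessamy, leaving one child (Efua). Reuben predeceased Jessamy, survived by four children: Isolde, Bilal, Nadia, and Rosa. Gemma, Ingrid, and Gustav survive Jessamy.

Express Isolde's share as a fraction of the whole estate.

Isolde receives 1/24 of the estate.

The spouse counts as an additional share at the children's level, so there are 6 primary shares of ₹96,000. Bruno takes one such share (₹96,000).
The children's combined portion (₹480,000) is divided into 5 shares of ₹96,000: Gemma, Ingrid, and Gustav each take ₹96,000; Pieter's ₹96,000 share passes to Pieter's issue; Reuben's ₹96,000 share passes to Reuben's issue.
Pieter's share (₹96,000) passes entirely to Efua.
Reuben's share (₹96,000) is divided into 4 shares of ₹24,000: Isolde, Bilal, Nadia, and Rosa each take ₹24,000.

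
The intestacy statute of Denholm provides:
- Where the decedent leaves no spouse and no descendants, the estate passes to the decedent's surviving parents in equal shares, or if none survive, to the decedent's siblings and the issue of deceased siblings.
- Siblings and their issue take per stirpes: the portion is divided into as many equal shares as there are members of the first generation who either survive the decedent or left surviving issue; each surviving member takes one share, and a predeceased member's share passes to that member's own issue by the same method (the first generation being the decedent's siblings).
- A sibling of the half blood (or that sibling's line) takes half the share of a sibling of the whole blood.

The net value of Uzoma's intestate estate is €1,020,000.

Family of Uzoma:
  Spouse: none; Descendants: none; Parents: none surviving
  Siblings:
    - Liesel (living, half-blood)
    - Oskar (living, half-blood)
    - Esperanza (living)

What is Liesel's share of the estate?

The entire €1,020,000 passes to the siblings and their issue.
Counting each half-blood sibling's line as half a unit, there are 2 units in €1,020,000, so one unit is €510,000. Whole-blood lines (Esperanza) take €510,000 each; half-blood lines (Liesel and Oskar) take €255,000 each.

Liesel receives €255,000.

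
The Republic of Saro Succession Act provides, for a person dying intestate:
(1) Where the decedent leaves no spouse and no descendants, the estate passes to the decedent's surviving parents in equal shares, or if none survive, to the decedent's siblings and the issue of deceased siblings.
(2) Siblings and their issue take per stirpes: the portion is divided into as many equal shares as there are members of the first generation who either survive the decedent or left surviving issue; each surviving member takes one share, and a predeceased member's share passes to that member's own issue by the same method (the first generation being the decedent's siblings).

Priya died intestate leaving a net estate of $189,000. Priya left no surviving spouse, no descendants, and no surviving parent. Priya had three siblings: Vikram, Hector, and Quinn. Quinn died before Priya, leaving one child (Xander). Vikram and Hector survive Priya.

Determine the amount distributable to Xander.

Xander receives $63,000.

The entire $189,000 passes to the siblings and their issue.
That amount ($189,000) is divided into 3 shares of $63,000: Vikram and Hector each take $63,000; Quinn's $63,000 share passes to Quinn's issue.
Quinn's share ($63,000) passes entirely to Xander.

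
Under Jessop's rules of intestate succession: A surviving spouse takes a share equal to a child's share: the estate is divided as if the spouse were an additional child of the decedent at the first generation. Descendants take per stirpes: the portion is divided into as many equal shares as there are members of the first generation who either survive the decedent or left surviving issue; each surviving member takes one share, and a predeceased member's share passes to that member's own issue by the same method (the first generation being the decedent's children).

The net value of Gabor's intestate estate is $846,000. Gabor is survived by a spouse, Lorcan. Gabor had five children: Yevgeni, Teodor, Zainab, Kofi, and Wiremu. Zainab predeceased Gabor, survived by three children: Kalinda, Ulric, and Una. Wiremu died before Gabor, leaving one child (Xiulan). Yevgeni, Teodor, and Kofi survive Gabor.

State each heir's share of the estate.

The spouse counts as an additional share at the children's level, so there are 6 primary shares of $141,000. Lorcan takes one such share ($141,000).
The children's combined portion ($705,000) is divided into 5 shares of $141,000: Yevgeni, Teodor, and Kofi each take $141,000; Zainab's $141,000 share passes to Zainab's issue; Wiremu's $141,000 share passes to Wiremu's issue.
Zainab's share ($141,000) is divided into 3 shares of $47,000: Kalinda, Ulric, and Una each take $47,000.
Wiremu's share ($141,000) passes entirely to Xiulan.

Lorcan: $141,000; Yevgeni: $141,000; Teodor: $141,000; Kalinda: $47,000; Ulric: $47,000; Una: $47,000; Kofi: $141,000; Xiulan: $141,000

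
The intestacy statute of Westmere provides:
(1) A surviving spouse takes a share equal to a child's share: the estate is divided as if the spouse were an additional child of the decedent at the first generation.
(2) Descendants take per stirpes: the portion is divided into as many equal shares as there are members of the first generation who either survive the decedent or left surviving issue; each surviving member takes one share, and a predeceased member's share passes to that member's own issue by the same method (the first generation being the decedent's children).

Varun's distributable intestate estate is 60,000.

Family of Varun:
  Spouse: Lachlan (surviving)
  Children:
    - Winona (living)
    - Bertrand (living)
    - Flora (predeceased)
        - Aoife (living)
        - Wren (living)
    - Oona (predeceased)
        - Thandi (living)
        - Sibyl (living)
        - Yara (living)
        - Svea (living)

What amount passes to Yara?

The spouse counts as an additional share at the children's level, so there are 5 primary shares of 12,000. Lachlan takes one such share (12,000).
The children's combined portion (48,000) is divided into 4 shares of 12,000: Winona and Bertrand each take 12,000; Flora's 12,000 share passes to Flora's issue; Oona's 12,000 share passes to Oona's issue.
Flora's share (12,000) is divided into 2 shares of 6,000: Aoife and Wren each take 6,000.
Oona's share (12,000) is divided into 4 shares of 3,000: Thandi, Sibyl, Yara, and Svea each take 3,000.

Yara receives 3,000.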